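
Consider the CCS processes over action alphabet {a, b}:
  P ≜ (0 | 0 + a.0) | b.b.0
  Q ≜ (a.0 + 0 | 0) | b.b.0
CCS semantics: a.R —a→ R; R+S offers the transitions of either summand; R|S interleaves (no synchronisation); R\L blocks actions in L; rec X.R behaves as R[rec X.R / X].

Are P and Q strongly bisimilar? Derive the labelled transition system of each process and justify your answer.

YES

LTS(P): 6 reachable states
  u0 = (0 | 0 + a.0) | b.b.0 has moves —a→ u1, —b→ u2
  u1 = 0 | b.b.0 has moves —b→ u3
  u2 = (0 | 0 + a.0) | b.0 has moves —a→ u3, —b→ u4
  u3 = 0 | b.0 has moves —b→ u5
  u4 = (0 | 0 + a.0) | 0 has moves —a→ u5
  u5 = 0 | 0 has moves deadlocked
LTS(Q): 6 reachable states
  v0 = (a.0 + 0 | 0) | b.b.0 has moves —a→ v1, —b→ v2
  v1 = 0 | b.b.0 has moves —b→ v3
  v2 = (a.0 + 0 | 0) | b.0 has moves —a→ v3, —b→ v4
  v3 = 0 | b.0 has moves —b→ v5
  v4 = (a.0 + 0 | 0) | 0 has moves —a→ v5
  v5 = 0 | 0 has moves deadlocked
Bisimilarity quotient blocks:
  B0 = {u0, v0}
  B1 = {u2, v2}
  B2 = {u4, v4}
  B3 = {u5, v5}
  B4 = {u3, v3}
  B5 = {u1, v1}
u0 ∈ B0, v0 ∈ B0 → same block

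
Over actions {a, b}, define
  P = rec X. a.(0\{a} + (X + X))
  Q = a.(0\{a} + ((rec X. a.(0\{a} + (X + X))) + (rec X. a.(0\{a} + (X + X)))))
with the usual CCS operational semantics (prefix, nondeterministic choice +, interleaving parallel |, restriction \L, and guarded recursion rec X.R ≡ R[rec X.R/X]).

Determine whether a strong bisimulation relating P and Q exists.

LTS(P): 2 reachable states
  p0 = rec X. a.(0\{a} + (X + X)) ⊢ --a--▸ p1
  p1 = 0\{a} + ((rec X. a.(0\{a} + (X + X))) + (rec X. a.(0\{a} + (X + X)))) ⊢ --a--▸ p1
LTS(Q): 2 reachable states
  q0 = a.(0\{a} + ((rec X. a.(0\{a} + (X + X))) + (rec X. a.(0\{a} + (X + X))))) ⊢ --a--▸ q1
  q1 = 0\{a} + ((rec X. a.(0\{a} + (X + X))) + (rec X. a.(0\{a} + (X + X)))) ⊢ --a--▸ q1
Partition-refinement fixed point:
  B0 = {p0, p1, q0, q1}
p0 ∈ B0, q0 ∈ B0 → same block

bisimilar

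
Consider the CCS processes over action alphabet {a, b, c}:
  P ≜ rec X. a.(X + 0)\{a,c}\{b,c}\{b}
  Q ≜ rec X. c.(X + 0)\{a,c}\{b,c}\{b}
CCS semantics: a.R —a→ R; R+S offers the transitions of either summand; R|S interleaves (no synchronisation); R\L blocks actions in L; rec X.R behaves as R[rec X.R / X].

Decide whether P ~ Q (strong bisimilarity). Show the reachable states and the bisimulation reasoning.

not bisimilar

P's transition system — 2 states:
  p0 = rec X. a.(X + 0)\{a,c}\{b,c}\{b} ⊢ --a--▸ p1
  p1 = ((rec X. a.(X + 0)\{a,c}\{b,c}\{b}) + 0)\{a,c}\{b,c}\{b} ⊢ deadlocked
Q's transition system — 2 states:
  q0 = rec X. c.(X + 0)\{a,c}\{b,c}\{b} ⊢ --c--▸ q1
  q1 = ((rec X. c.(X + 0)\{a,c}\{b,c}\{b}) + 0)\{a,c}\{b,c}\{b} ⊢ deadlocked
Partition-refinement fixed point:
  B0 = {p0}
  B1 = {p1, q1}
  B2 = {q0}
p0 ∈ B0, q0 ∈ B2 → different blocks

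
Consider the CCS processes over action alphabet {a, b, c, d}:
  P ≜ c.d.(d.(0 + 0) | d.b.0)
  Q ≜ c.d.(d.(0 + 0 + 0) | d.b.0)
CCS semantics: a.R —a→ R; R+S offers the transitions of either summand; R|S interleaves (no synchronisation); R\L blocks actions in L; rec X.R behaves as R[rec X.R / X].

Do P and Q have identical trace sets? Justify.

Reachable graph of P (8 states):
  s0 = c.d.(d.(0 + 0) | d.b.0) :: —c→ s1
  s1 = d.(d.(0 + 0) | d.b.0) :: —d→ s2
  s2 = d.(0 + 0) | d.b.0 :: —d→ s3, —d→ s4
  s3 = (0 + 0) | d.b.0 :: —d→ s5
  s4 = d.(0 + 0) | b.0 :: —b→ s6, —d→ s5
  s5 = (0 + 0) | b.0 :: —b→ s7
  s6 = d.(0 + 0) | 0 :: —d→ s7
  s7 = (0 + 0) | 0 :: deadlocked
Reachable graph of Q (8 states):
  t0 = c.d.(d.(0 + 0 + 0) | d.b.0) :: —c→ t1
  t1 = d.(d.(0 + 0 + 0) | d.b.0) :: —d→ t2
  t2 = d.(0 + 0 + 0) | d.b.0 :: —d→ t3, —d→ t4
  t3 = (0 + 0 + 0) | d.b.0 :: —d→ t5
  t4 = d.(0 + 0 + 0) | b.0 :: —b→ t6, —d→ t5
  t5 = (0 + 0 + 0) | b.0 :: —b→ t7
  t6 = d.(0 + 0 + 0) | 0 :: —d→ t7
  t7 = (0 + 0 + 0) | 0 :: deadlocked
Partition-refinement fixed point:
  B0 = {s0, t0}
  B1 = {s1, t1}
  B2 = {s2, t2}
  B3 = {s4, t4}
  B4 = {s6, t6}
  B5 = {s7, t7}
  B6 = {s5, t5}
  B7 = {s3, t3}
s0 ∈ B0, t0 ∈ B0 → same block
Bisimilar ⇒ trace-equivalent.

trace-equivalent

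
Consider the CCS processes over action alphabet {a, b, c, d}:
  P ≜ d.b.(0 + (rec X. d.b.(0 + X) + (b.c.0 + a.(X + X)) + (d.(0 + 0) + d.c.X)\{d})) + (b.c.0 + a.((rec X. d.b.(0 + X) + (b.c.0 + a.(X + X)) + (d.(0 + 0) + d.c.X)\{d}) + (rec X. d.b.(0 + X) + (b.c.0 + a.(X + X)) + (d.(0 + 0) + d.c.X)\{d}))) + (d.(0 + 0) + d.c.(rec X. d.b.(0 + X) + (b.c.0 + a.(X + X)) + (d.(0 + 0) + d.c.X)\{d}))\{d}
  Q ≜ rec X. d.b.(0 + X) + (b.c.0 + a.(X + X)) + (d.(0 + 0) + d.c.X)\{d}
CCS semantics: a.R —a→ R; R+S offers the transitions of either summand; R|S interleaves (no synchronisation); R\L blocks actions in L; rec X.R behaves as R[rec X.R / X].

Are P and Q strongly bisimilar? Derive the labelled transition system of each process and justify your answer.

Reachable graph of P (6 states):
  p0 = d.b.(0 + (rec X. d.b.(0 + X) + (b.c.0 + a.(X + X)) + (d.(0 + 0) + d.c.X)\{d})) + (b.c.0 + a.((rec X. d.b.(0 + X) + (b.c.0 + a.(X + X)) + (d.(0 + 0) + d.c.X)\{d}) + (rec X. d.b.(0 + X) + (b.c.0 + a.(X + X)) + (d.(0 + 0) + d.c.X)\{d}))) + (d.(0 + 0) + d.c.(rec X. d.b.(0 + X) + (b.c.0 + a.(X + X)) + (d.(0 + 0) + d.c.X)\{d}))\{d} :: ··a··> p1, ··b··> p2, ··d··> p3
  p1 = (rec X. d.b.(0 + X) + (b.c.0 + a.(X + X)) + (d.(0 + 0) + d.c.X)\{d}) + (rec X. d.b.(0 + X) + (b.c.0 + a.(X + X)) + (d.(0 + 0) + d.c.X)\{d}) :: ··a··> p1, ··b··> p2, ··d··> p3
  p2 = c.0 :: ··c··> p4
  p3 = b.(0 + (rec X. d.b.(0 + X) + (b.c.0 + a.(X + X)) + (d.(0 + 0) + d.c.X)\{d})) :: ··b··> p5
  p4 = 0 :: stopped
  p5 = 0 + (rec X. d.b.(0 + X) + (b.c.0 + a.(X + X)) + (d.(0 + 0) + d.c.X)\{d}) :: ··a··> p1, ··b··> p2, ··d··> p3
Reachable graph of Q (6 states):
  q0 = rec X. d.b.(0 + X) + (b.c.0 + a.(X + X)) + (d.(0 + 0) + d.c.X)\{d} :: ··a··> q1, ··b··> q2, ··d··> q3
  q1 = (rec X. d.b.(0 + X) + (b.c.0 + a.(X + X)) + (d.(0 + 0) + d.c.X)\{d}) + (rec X. d.b.(0 + X) + (b.c.0 + a.(X + X)) + (d.(0 + 0) + d.c.X)\{d}) :: ··a··> q1, ··b··> q2, ··d··> q3
  q2 = c.0 :: ··c··> q4
  q3 = b.(0 + (rec X. d.b.(0 + X) + (b.c.0 + a.(X + X)) + (d.(0 + 0) + d.c.X)\{d})) :: ··b··> q5
  q4 = 0 :: stopped
  q5 = 0 + (rec X. d.b.(0 + X) + (b.c.0 + a.(X + X)) + (d.(0 + 0) + d.c.X)\{d}) :: ··a··> q1, ··b··> q2, ··d··> q3
Bisimilarity quotient blocks:
  B0 = {p0, p1, p5, q0, q1, q5}
  B1 = {p3, q3}
  B2 = {p2, q2}
  B3 = {p4, q4}
p0 ∈ B0, q0 ∈ B0 → same block

bisimilar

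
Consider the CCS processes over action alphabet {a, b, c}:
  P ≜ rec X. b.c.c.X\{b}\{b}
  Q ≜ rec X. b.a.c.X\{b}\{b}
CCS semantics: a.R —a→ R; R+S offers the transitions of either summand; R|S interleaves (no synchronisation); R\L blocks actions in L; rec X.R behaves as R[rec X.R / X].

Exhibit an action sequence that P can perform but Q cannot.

bc

Reachable graph of P (4 states):
  p0 = rec X. b.c.c.X\{b}\{b} :: =b=> p1
  p1 = c.c.(rec X. b.c.c.X\{b}\{b})\{b}\{b} :: =c=> p2
  p2 = c.(rec X. b.c.c.X\{b}\{b})\{b}\{b} :: =c=> p3
  p3 = (rec X. b.c.c.X\{b}\{b})\{b}\{b} :: (no moves)
Reachable graph of Q (4 states):
  q0 = rec X. b.a.c.X\{b}\{b} :: =b=> q1
  q1 = a.c.(rec X. b.a.c.X\{b}\{b})\{b}\{b} :: =a=> q2
  q2 = c.(rec X. b.a.c.X\{b}\{b})\{b}\{b} :: =c=> q3
  q3 = (rec X. b.a.c.X\{b}\{b})\{b}\{b} :: (no moves)
Executing bc from P (initial set {p0}):
  after b @ step 1: {p1}
  after c @ step 2: {p2}
  — P admits the full trace.
Executing bc from Q (initial set {q0}):
  after b @ step 1: {q1}
  after c @ step 2: ∅ (Q stuck)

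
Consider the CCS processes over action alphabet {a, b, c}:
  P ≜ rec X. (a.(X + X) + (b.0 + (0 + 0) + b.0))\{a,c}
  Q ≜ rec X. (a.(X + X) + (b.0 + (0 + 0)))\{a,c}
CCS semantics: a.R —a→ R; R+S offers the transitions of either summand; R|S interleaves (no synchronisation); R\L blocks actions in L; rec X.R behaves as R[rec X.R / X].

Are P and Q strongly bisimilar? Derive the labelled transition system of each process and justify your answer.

Reachable graph of P (2 states):
  m0 = rec X. (a.(X + X) + (b.0 + (0 + 0) + b.0))\{a,c} has moves --b--▸ m1
  m1 = 0\{a,c} has moves (no moves)
Reachable graph of Q (2 states):
  n0 = rec X. (a.(X + X) + (b.0 + (0 + 0)))\{a,c} has moves --b--▸ n1
  n1 = 0\{a,c} has moves (no moves)
Partition-refinement fixed point:
  B0 = {m0, n0}
  B1 = {m1, n1}
m0 ∈ B0, n0 ∈ B0 → same block

bisimilar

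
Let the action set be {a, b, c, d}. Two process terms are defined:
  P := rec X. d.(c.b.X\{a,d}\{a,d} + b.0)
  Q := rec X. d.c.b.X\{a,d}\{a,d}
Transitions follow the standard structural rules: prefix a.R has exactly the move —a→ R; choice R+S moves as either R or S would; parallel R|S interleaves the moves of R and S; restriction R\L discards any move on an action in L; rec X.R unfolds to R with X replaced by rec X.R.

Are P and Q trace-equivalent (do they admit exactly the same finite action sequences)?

NO — witness ⟨db⟩

Reachable graph of P (5 states):
  m0 = rec X. d.(c.b.X\{a,d}\{a,d} + b.0) | -d-> m1
  m1 = c.b.(rec X. d.(c.b.X\{a,d}\{a,d} + b.0))\{a,d}\{a,d} + b.0 | -b-> m2, -c-> m3
  m2 = 0 | ·
  m3 = b.(rec X. d.(c.b.X\{a,d}\{a,d} + b.0))\{a,d}\{a,d} | -b-> m4
  m4 = (rec X. d.(c.b.X\{a,d}\{a,d} + b.0))\{a,d}\{a,d} | ·
Reachable graph of Q (4 states):
  n0 = rec X. d.c.b.X\{a,d}\{a,d} | -d-> n1
  n1 = c.b.(rec X. d.c.b.X\{a,d}\{a,d})\{a,d}\{a,d} | -c-> n2
  n2 = b.(rec X. d.c.b.X\{a,d}\{a,d})\{a,d}\{a,d} | -b-> n3
  n3 = (rec X. d.c.b.X\{a,d}\{a,d})\{a,d}\{a,d} | ·
Executing db from P (initial set {m0}):
  [1] d ⇒ {m1}
  [2] b ⇒ {m2}
  ✓ P
Executing db from Q (initial set {n0}):
  [1] d ⇒ {n1}
  [2] b ⇒ ∅  — Q cannot continue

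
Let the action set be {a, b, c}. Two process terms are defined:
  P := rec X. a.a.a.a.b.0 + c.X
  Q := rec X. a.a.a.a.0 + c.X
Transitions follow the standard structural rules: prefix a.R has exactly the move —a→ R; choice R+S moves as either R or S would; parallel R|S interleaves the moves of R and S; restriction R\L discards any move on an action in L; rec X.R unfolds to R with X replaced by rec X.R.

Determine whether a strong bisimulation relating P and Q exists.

LTS(P): 6 reachable states
  u0 = rec X. a.a.a.a.b.0 + c.X ⊢ ··a··> u1, ··c··> u0
  u1 = a.a.a.b.0 ⊢ ··a··> u2
  u2 = a.a.b.0 ⊢ ··a··> u3
  u3 = a.b.0 ⊢ ··a··> u4
  u4 = b.0 ⊢ ··b··> u5
  u5 = 0 ⊢ ·
LTS(Q): 5 reachable states
  v0 = rec X. a.a.a.a.0 + c.X ⊢ ··a··> v1, ··c··> v0
  v1 = a.a.a.0 ⊢ ··a··> v2
  v2 = a.a.0 ⊢ ··a··> v3
  v3 = a.0 ⊢ ··a··> v4
  v4 = 0 ⊢ ·
Coarsest stable partition (strong bisimilarity classes):
  B0 = {u0}
  B1 = {u1}
  B2 = {u2}
  B3 = {u3}
  B4 = {u4}
  B5 = {u5, v4}
  B6 = {v0}
  B7 = {v1}
  B8 = {v2}
  B9 = {v3}
u0 ∈ B0, v0 ∈ B6 → different blocks

P ≁ Q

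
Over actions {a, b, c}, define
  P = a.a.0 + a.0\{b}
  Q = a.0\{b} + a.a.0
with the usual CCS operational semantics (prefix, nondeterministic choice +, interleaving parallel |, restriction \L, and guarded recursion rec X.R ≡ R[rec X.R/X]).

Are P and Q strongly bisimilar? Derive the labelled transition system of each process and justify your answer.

bisimilar

Reachable graph of P (4 states):
  m0 = a.a.0 + a.0\{b} | —a→ m1, —a→ m2
  m1 = 0\{b} | stopped
  m2 = a.0 | —a→ m3
  m3 = 0 | stopped
Reachable graph of Q (4 states):
  n0 = a.0\{b} + a.a.0 | —a→ n1, —a→ n2
  n1 = 0\{b} | stopped
  n2 = a.0 | —a→ n3
  n3 = 0 | stopped
Partition-refinement fixed point:
  B0 = {m0, n0}
  B1 = {m1, m3, n1, n3}
  B2 = {m2, n2}
m0 ∈ B0, n0 ∈ B0 → same block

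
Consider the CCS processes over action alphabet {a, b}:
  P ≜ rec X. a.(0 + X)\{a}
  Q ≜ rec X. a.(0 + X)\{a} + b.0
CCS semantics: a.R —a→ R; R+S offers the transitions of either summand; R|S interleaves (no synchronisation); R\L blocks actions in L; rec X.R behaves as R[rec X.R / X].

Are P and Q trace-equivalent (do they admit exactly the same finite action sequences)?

trace-distinct — witness ⟨b⟩

Reachable graph of P (2 states):
  u0 = rec X. a.(0 + X)\{a} → =a=> u1
  u1 = (0 + (rec X. a.(0 + X)\{a}))\{a} → ·
Reachable graph of Q (4 states):
  v0 = rec X. a.(0 + X)\{a} + b.0 → =a=> v1, =b=> v2
  v1 = (0 + (rec X. a.(0 + X)\{a} + b.0))\{a} → =b=> v3
  v2 = 0 → ·
  v3 = 0\{a} → ·
Executing b from Q (initial set {v0}):
  [1] b ⇒ {v2}
  — Q admits the full trace.
Executing b from P (initial set {u0}):
  [1] b ⇒ no successor for P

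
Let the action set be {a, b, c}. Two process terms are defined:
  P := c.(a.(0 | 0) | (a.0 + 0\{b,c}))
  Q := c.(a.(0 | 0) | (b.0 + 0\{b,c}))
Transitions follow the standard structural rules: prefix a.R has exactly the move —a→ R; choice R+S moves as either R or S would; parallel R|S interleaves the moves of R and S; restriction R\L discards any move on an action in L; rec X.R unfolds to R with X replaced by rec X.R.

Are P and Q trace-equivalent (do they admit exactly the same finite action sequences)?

NO — witness ⟨caa⟩

LTS(P): 5 reachable states
  s0 = c.(a.(0 | 0) | (a.0 + 0\{b,c})) has moves ··c··> s1
  s1 = a.(0 | 0) | (a.0 + 0\{b,c}) has moves ··a··> s2, ··a··> s3
  s2 = 0 | 0 | (a.0 + 0\{b,c}) has moves ··a··> s4
  s3 = a.(0 | 0) | 0 has moves ··a··> s4
  s4 = 0 | 0 | 0 has moves deadlocked
LTS(Q): 5 reachable states
  t0 = c.(a.(0 | 0) | (b.0 + 0\{b,c})) has moves ··c··> t1
  t1 = a.(0 | 0) | (b.0 + 0\{b,c}) has moves ··a··> t2, ··b··> t3
  t2 = 0 | 0 | (b.0 + 0\{b,c}) has moves ··b··> t4
  t3 = a.(0 | 0) | 0 has moves ··a··> t4
  t4 = 0 | 0 | 0 has moves deadlocked
Trace ⟨caa⟩ through P, begin at {s0}:
  after c @ step 1: {s1}
  after a @ step 2: {s2, s3}
  after a @ step 3: {s4}
  P completes σ.
Trace ⟨caa⟩ through Q, begin at {t0}:
  after c @ step 1: {t1}
  after a @ step 2: {t2}
  after a @ step 3: ∅ (Q stuck)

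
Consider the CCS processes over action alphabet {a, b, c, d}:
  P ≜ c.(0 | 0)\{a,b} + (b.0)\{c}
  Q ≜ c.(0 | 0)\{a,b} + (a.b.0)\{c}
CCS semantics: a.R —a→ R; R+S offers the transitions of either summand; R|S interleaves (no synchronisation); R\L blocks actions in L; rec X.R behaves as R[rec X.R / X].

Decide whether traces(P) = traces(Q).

traces(P) ≠ traces(Q) — witness ⟨b⟩

P's transition system — 3 states:
  s0 = c.(0 | 0)\{a,b} + (b.0)\{c} has moves --b--▸ s1, --c--▸ s2
  s1 = 0\{c} has moves ·
  s2 = (0 | 0)\{a,b} has moves ·
Q's transition system — 4 states:
  t0 = c.(0 | 0)\{a,b} + (a.b.0)\{c} has moves --a--▸ t1, --c--▸ t2
  t1 = (b.0)\{c} has moves --b--▸ t3
  t2 = (0 | 0)\{a,b} has moves ·
  t3 = 0\{c} has moves ·
Run σ = ⟨b⟩ on P: start {s0}
  after b @ step 1: {s1}
  P completes σ.
Run σ = ⟨b⟩ on Q: start {t0}
  after b @ step 1: ∅  — Q cannot continue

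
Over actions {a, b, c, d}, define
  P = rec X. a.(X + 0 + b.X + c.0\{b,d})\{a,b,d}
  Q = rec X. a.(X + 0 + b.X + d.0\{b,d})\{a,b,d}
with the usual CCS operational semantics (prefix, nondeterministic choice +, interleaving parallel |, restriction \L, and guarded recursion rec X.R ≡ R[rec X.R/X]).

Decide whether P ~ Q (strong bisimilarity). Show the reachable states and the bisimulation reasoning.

not bisimilar

Reachable graph of P (3 states):
  p0 = rec X. a.(X + 0 + b.X + c.0\{b,d})\{a,b,d} → ··a··> p1
  p1 = ((rec X. a.(X + 0 + b.X + c.0\{b,d})\{a,b,d}) + 0 + b.(rec X. a.(X + 0 + b.X + c.0\{b,d})\{a,b,d}) + c.0\{b,d})\{a,b,d} → ··c··> p2
  p2 = 0\{b,d}\{a,b,d} → ·
Reachable graph of Q (2 states):
  q0 = rec X. a.(X + 0 + b.X + d.0\{b,d})\{a,b,d} → ··a··> q1
  q1 = ((rec X. a.(X + 0 + b.X + d.0\{b,d})\{a,b,d}) + 0 + b.(rec X. a.(X + 0 + b.X + d.0\{b,d})\{a,b,d}) + d.0\{b,d})\{a,b,d} → ·
Partition-refinement fixed point:
  B0 = {p0}
  B1 = {p1}
  B2 = {p2, q1}
  B3 = {q0}
p0 ∈ B0, q0 ∈ B3 → different blocks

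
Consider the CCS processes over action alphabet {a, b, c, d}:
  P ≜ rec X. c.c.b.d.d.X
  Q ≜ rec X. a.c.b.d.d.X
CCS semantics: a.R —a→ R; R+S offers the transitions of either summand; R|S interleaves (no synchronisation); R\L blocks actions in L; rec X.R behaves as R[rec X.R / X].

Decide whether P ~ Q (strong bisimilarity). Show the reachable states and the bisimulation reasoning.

LTS(P): 5 reachable states
  u0 = rec X. c.c.b.d.d.X → —c→ u1
  u1 = c.b.d.d.(rec X. c.c.b.d.d.X) → —c→ u2
  u2 = b.d.d.(rec X. c.c.b.d.d.X) → —b→ u3
  u3 = d.d.(rec X. c.c.b.d.d.X) → —d→ u4
  u4 = d.(rec X. c.c.b.d.d.X) → —d→ u0
LTS(Q): 5 reachable states
  v0 = rec X. a.c.b.d.d.X → —a→ v1
  v1 = c.b.d.d.(rec X. a.c.b.d.d.X) → —c→ v2
  v2 = b.d.d.(rec X. a.c.b.d.d.X) → —b→ v3
  v3 = d.d.(rec X. a.c.b.d.d.X) → —d→ v4
  v4 = d.(rec X. a.c.b.d.d.X) → —d→ v0
Bisimilarity quotient blocks:
  B0 = {u0}
  B1 = {u1}
  B2 = {u2}
  B3 = {u3}
  B4 = {u4}
  B5 = {v0}
  B6 = {v1}
  B7 = {v2}
  B8 = {v3}
  B9 = {v4}
u0 ∈ B0, v0 ∈ B5 → different blocks

not bisimilar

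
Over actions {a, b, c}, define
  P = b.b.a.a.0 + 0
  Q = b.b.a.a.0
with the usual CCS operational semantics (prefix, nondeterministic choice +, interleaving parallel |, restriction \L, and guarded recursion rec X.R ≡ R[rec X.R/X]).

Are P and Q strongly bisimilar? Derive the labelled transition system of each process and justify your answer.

YES

Reachable graph of P (5 states):
  s0 = b.b.a.a.0 + 0 | -b-> s1
  s1 = b.a.a.0 | -b-> s2
  s2 = a.a.0 | -a-> s3
  s3 = a.0 | -a-> s4
  s4 = 0 | stopped
Reachable graph of Q (5 states):
  t0 = b.b.a.a.0 | -b-> t1
  t1 = b.a.a.0 | -b-> t2
  t2 = a.a.0 | -a-> t3
  t3 = a.0 | -a-> t4
  t4 = 0 | stopped
Partition-refinement fixed point:
  B0 = {s0, t0}
  B1 = {s1, t1}
  B2 = {s2, t2}
  B3 = {s3, t3}
  B4 = {s4, t4}
s0 ∈ B0, t0 ∈ B0 → same block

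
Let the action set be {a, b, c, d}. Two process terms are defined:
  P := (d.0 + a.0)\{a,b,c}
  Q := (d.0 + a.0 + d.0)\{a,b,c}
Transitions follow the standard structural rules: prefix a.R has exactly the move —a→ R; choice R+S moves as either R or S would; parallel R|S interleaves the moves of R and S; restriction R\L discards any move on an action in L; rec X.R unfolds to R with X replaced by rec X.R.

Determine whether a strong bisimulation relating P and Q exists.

P ~ Q

P's transition system — 2 states:
  m0 = (d.0 + a.0)\{a,b,c} has moves -d-> m1
  m1 = 0\{a,b,c} has moves (no moves)
Q's transition system — 2 states:
  n0 = (d.0 + a.0 + d.0)\{a,b,c} has moves -d-> n1
  n1 = 0\{a,b,c} has moves (no moves)
Bisimilarity quotient blocks:
  B0 = {m0, n0}
  B1 = {m1, n1}
m0 ∈ B0, n0 ∈ B0 → same block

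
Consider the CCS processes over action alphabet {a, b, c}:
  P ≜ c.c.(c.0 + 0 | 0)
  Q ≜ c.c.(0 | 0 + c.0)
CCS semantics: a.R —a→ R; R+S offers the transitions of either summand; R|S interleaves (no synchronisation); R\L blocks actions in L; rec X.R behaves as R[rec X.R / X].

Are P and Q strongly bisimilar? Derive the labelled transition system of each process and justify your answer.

bisimilar

Reachable graph of P (4 states):
  u0 = c.c.(c.0 + 0 | 0) :: -c-> u1
  u1 = c.(c.0 + 0 | 0) :: -c-> u2
  u2 = c.0 + 0 | 0 :: -c-> u3
  u3 = 0 :: deadlocked
Reachable graph of Q (4 states):
  v0 = c.c.(0 | 0 + c.0) :: -c-> v1
  v1 = c.(0 | 0 + c.0) :: -c-> v2
  v2 = 0 | 0 + c.0 :: -c-> v3
  v3 = 0 :: deadlocked
Coarsest stable partition (strong bisimilarity classes):
  B0 = {u0, v0}
  B1 = {u1, v1}
  B2 = {u2, v2}
  B3 = {u3, v3}
u0 ∈ B0, v0 ∈ B0 → same block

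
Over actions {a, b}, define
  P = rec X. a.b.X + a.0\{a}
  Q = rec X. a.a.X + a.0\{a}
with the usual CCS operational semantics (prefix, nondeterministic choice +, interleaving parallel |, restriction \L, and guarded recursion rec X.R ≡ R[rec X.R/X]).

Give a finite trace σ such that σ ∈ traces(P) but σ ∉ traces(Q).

ab

LTS(P): 3 reachable states
  m0 = rec X. a.b.X + a.0\{a} → --a--▸ m1, --a--▸ m2
  m1 = 0\{a} → ∅
  m2 = b.(rec X. a.b.X + a.0\{a}) → --b--▸ m0
LTS(Q): 3 reachable states
  n0 = rec X. a.a.X + a.0\{a} → --a--▸ n1, --a--▸ n2
  n1 = 0\{a} → ∅
  n2 = a.(rec X. a.a.X + a.0\{a}) → --a--▸ n0
Trace ⟨ab⟩ through P, begin at {m0}:
  after a @ step 1: {m1, m2}
  after b @ step 2: {m0}
  ✓ P
Trace ⟨ab⟩ through Q, begin at {n0}:
  after a @ step 1: {n1, n2}
  after b @ step 2: ∅  — Q cannot continue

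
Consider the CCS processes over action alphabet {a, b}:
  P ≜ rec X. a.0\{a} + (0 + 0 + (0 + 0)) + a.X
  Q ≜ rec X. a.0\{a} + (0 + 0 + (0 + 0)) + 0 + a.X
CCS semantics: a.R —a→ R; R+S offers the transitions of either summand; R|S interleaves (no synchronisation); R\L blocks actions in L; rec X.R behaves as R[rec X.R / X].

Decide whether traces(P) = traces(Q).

trace-equivalent

Reachable graph of P (2 states):
  u0 = rec X. a.0\{a} + (0 + 0 + (0 + 0)) + a.X ⊢ -a-> u0, -a-> u1
  u1 = 0\{a} ⊢ stopped
Reachable graph of Q (2 states):
  v0 = rec X. a.0\{a} + (0 + 0 + (0 + 0)) + 0 + a.X ⊢ -a-> v0, -a-> v1
  v1 = 0\{a} ⊢ stopped
Coarsest stable partition (strong bisimilarity classes):
  B0 = {u0, v0}
  B1 = {u1, v1}
u0 ∈ B0, v0 ∈ B0 → same block
Bisimilar ⇒ trace-equivalent.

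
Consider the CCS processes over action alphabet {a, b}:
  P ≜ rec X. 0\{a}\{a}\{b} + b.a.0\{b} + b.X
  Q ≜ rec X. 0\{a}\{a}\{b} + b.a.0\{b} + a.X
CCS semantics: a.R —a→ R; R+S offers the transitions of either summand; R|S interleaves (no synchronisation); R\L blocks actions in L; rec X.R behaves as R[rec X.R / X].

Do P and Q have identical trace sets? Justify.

P's transition system — 3 states:
  m0 = rec X. 0\{a}\{a}\{b} + b.a.0\{b} + b.X has moves -b-> m0, -b-> m1
  m1 = a.0\{b} has moves -a-> m2
  m2 = 0\{b} has moves deadlocked
Q's transition system — 3 states:
  n0 = rec X. 0\{a}\{a}\{b} + b.a.0\{b} + a.X has moves -a-> n0, -b-> n1
  n1 = a.0\{b} has moves -a-> n2
  n2 = 0\{b} has moves deadlocked
Trace ⟨bb⟩ through P, begin at {m0}:
  step 1 (b): {m0, m1}
  step 2 (b): {m0, m1}
  P completes σ.
Trace ⟨bb⟩ through Q, begin at {n0}:
  step 1 (b): {n1}
  step 2 (b): no successor for Q

trace-distinct — witness ⟨bb⟩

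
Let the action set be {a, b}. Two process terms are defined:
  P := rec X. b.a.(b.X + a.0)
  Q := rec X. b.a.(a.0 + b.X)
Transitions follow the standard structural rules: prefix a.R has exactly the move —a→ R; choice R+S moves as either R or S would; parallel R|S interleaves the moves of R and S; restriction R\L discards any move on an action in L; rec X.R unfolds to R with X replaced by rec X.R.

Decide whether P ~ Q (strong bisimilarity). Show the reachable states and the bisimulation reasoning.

LTS(P): 4 reachable states
  s0 = rec X. b.a.(b.X + a.0) ⊢ ··b··> s1
  s1 = a.(b.(rec X. b.a.(b.X + a.0)) + a.0) ⊢ ··a··> s2
  s2 = b.(rec X. b.a.(b.X + a.0)) + a.0 ⊢ ··a··> s3, ··b··> s0
  s3 = 0 ⊢ ∅
LTS(Q): 4 reachable states
  t0 = rec X. b.a.(a.0 + b.X) ⊢ ··b··> t1
  t1 = a.(a.0 + b.(rec X. b.a.(a.0 + b.X))) ⊢ ··a··> t2
  t2 = a.0 + b.(rec X. b.a.(a.0 + b.X)) ⊢ ··a··> t3, ··b··> t0
  t3 = 0 ⊢ ∅
Bisimilarity quotient blocks:
  B0 = {s0, t0}
  B1 = {s1, t1}
  B2 = {s2, t2}
  B3 = {s3, t3}
s0 ∈ B0, t0 ∈ B0 → same block

YES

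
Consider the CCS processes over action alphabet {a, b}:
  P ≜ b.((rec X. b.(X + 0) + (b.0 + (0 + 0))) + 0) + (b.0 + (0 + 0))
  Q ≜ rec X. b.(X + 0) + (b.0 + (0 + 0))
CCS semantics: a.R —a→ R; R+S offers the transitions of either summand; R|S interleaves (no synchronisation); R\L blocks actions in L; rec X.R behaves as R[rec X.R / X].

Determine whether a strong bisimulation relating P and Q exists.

YES

Reachable graph of P (3 states):
  u0 = b.((rec X. b.(X + 0) + (b.0 + (0 + 0))) + 0) + (b.0 + (0 + 0)) → —b→ u1, —b→ u2
  u1 = (rec X. b.(X + 0) + (b.0 + (0 + 0))) + 0 → —b→ u1, —b→ u2
  u2 = 0 → stopped
Reachable graph of Q (3 states):
  v0 = rec X. b.(X + 0) + (b.0 + (0 + 0)) → —b→ v1, —b→ v2
  v1 = (rec X. b.(X + 0) + (b.0 + (0 + 0))) + 0 → —b→ v1, —b→ v2
  v2 = 0 → stopped
Partition-refinement fixed point:
  B0 = {u0, u1, v0, v1}
  B1 = {u2, v2}
u0 ∈ B0, v0 ∈ B0 → same block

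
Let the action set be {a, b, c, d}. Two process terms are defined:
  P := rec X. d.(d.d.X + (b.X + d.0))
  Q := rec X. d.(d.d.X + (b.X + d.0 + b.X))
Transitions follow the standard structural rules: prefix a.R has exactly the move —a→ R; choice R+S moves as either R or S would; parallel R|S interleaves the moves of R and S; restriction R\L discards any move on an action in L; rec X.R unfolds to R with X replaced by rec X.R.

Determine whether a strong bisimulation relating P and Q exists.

YES

LTS(P): 4 reachable states
  p0 = rec X. d.(d.d.X + (b.X + d.0)) ⊢ -d-> p1
  p1 = d.d.(rec X. d.(d.d.X + (b.X + d.0))) + (b.(rec X. d.(d.d.X + (b.X + d.0))) + d.0) ⊢ -b-> p0, -d-> p2, -d-> p3
  p2 = 0 ⊢ deadlocked
  p3 = d.(rec X. d.(d.d.X + (b.X + d.0))) ⊢ -d-> p0
LTS(Q): 4 reachable states
  q0 = rec X. d.(d.d.X + (b.X + d.0 + b.X)) ⊢ -d-> q1
  q1 = d.d.(rec X. d.(d.d.X + (b.X + d.0 + b.X))) + (b.(rec X. d.(d.d.X + (b.X + d.0 + b.X))) + d.0 + b.(rec X. d.(d.d.X + (b.X + d.0 + b.X)))) ⊢ -b-> q0, -d-> q2, -d-> q3
  q2 = 0 ⊢ deadlocked
  q3 = d.(rec X. d.(d.d.X + (b.X + d.0 + b.X))) ⊢ -d-> q0
Bisimilarity quotient blocks:
  B0 = {p0, q0}
  B1 = {p1, q1}
  B2 = {p2, q2}
  B3 = {p3, q3}
p0 ∈ B0, q0 ∈ B0 → same block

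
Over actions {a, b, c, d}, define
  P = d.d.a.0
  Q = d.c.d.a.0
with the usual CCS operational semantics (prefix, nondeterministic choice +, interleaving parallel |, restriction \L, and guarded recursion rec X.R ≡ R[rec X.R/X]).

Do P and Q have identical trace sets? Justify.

P's transition system — 4 states:
  u0 = d.d.a.0 | =d=> u1
  u1 = d.a.0 | =d=> u2
  u2 = a.0 | =a=> u3
  u3 = 0 | stopped
Q's transition system — 5 states:
  v0 = d.c.d.a.0 | =d=> v1
  v1 = c.d.a.0 | =c=> v2
  v2 = d.a.0 | =d=> v3
  v3 = a.0 | =a=> v4
  v4 = 0 | stopped
Trace ⟨dd⟩ through P, begin at {u0}:
  step 1 (d): {u1}
  step 2 (d): {u2}
  P completes σ.
Trace ⟨dd⟩ through Q, begin at {v0}:
  step 1 (d): {v1}
  step 2 (d): ∅ (Q stuck)

traces(P) ≠ traces(Q) — witness ⟨dd⟩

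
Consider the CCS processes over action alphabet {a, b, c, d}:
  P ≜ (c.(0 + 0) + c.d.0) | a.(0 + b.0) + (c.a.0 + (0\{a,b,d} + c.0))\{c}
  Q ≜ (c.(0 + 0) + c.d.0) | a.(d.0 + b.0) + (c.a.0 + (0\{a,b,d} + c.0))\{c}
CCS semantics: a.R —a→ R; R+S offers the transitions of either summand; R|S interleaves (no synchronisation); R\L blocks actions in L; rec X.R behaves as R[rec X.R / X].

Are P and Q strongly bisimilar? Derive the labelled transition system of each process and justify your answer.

NO

LTS(P): 12 reachable states
  p0 = (c.(0 + 0) + c.d.0) | a.(0 + b.0) + (c.a.0 + (0\{a,b,d} + c.0))\{c} has moves —a→ p1, —c→ p2, —c→ p3
  p1 = (c.(0 + 0) + c.d.0) | (0 + b.0) has moves —b→ p4, —c→ p5, —c→ p6
  p2 = (0 + 0) | a.(0 + b.0) has moves —a→ p5
  p3 = d.0 | a.(0 + b.0) has moves —a→ p6, —d→ p7
  p4 = (c.(0 + 0) + c.d.0) | 0 has moves —c→ p8, —c→ p9
  p5 = (0 + 0) | (0 + b.0) has moves —b→ p8
  p6 = d.0 | (0 + b.0) has moves —b→ p9, —d→ p10
  p7 = 0 | a.(0 + b.0) has moves —a→ p10
  p8 = (0 + 0) | 0 has moves ∅
  p9 = d.0 | 0 has moves —d→ p11
  p10 = 0 | (0 + b.0) has moves —b→ p11
  p11 = 0 | 0 has moves ∅
LTS(Q): 12 reachable states
  q0 = (c.(0 + 0) + c.d.0) | a.(d.0 + b.0) + (c.a.0 + (0\{a,b,d} + c.0))\{c} has moves —a→ q1, —c→ q2, —c→ q3
  q1 = (c.(0 + 0) + c.d.0) | (d.0 + b.0) has moves —b→ q4, —c→ q5, —c→ q6, —d→ q4
  q2 = (0 + 0) | a.(d.0 + b.0) has moves —a→ q5
  q3 = d.0 | a.(d.0 + b.0) has moves —a→ q6, —d→ q7
  q4 = (c.(0 + 0) + c.d.0) | 0 has moves —c→ q8, —c→ q9
  q5 = (0 + 0) | (d.0 + b.0) has moves —b→ q8, —d→ q8
  q6 = d.0 | (d.0 + b.0) has moves —b→ q9, —d→ q10, —d→ q9
  q7 = 0 | a.(d.0 + b.0) has moves —a→ q10
  q8 = (0 + 0) | 0 has moves ∅
  q9 = d.0 | 0 has moves —d→ q11
  q10 = 0 | (d.0 + b.0) has moves —b→ q11, —d→ q11
  q11 = 0 | 0 has moves ∅
Partition-refinement fixed point:
  B0 = {p0}
  B1 = {p2, p7}
  B2 = {p10, p5}
  B3 = {p11, p8, q11, q8}
  B4 = {p1}
  B5 = {p6}
  B6 = {p9, q9}
  B7 = {p4, q4}
  B8 = {p3}
  B9 = {q0}
  B10 = {q1}
  B11 = {q10, q5}
  B12 = {q6}
  B13 = {q2, q7}
  B14 = {q3}
p0 ∈ B0, q0 ∈ B9 → different blocks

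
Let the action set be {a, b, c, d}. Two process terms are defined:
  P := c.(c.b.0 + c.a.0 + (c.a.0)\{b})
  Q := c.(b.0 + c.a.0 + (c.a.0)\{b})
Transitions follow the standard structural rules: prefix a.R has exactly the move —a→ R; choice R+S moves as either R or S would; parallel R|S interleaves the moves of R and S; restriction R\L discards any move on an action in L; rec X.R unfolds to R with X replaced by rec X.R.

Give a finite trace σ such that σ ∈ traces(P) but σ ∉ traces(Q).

LTS(P): 7 reachable states
  p0 = c.(c.b.0 + c.a.0 + (c.a.0)\{b}) ⊢ —c→ p1
  p1 = c.b.0 + c.a.0 + (c.a.0)\{b} ⊢ —c→ p2, —c→ p3, —c→ p4
  p2 = (a.0)\{b} ⊢ —a→ p5
  p3 = a.0 ⊢ —a→ p6
  p4 = b.0 ⊢ —b→ p6
  p5 = 0\{b} ⊢ ·
  p6 = 0 ⊢ ·
LTS(Q): 6 reachable states
  q0 = c.(b.0 + c.a.0 + (c.a.0)\{b}) ⊢ —c→ q1
  q1 = b.0 + c.a.0 + (c.a.0)\{b} ⊢ —b→ q2, —c→ q3, —c→ q4
  q2 = 0 ⊢ ·
  q3 = (a.0)\{b} ⊢ —a→ q5
  q4 = a.0 ⊢ —a→ q2
  q5 = 0\{b} ⊢ ·
Trace ⟨ccb⟩ through P, begin at {p0}:
  step 1 (c): {p1}
  step 2 (c): {p2, p3, p4}
  step 3 (b): {p6}
  ✓ P
Trace ⟨ccb⟩ through Q, begin at {q0}:
  step 1 (c): {q1}
  step 2 (c): {q3, q4}
  step 3 (b): ∅  — Q cannot continue

ccb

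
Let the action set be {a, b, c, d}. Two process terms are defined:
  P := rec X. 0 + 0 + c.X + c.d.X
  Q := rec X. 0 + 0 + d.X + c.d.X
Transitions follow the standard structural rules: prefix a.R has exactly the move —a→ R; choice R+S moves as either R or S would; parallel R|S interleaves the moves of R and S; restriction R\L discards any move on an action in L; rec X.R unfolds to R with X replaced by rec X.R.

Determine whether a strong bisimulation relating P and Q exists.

P ≁ Q

P's transition system — 2 states:
  u0 = rec X. 0 + 0 + c.X + c.d.X has moves ··c··> u0, ··c··> u1
  u1 = d.(rec X. 0 + 0 + c.X + c.d.X) has moves ··d··> u0
Q's transition system — 2 states:
  v0 = rec X. 0 + 0 + d.X + c.d.X has moves ··c··> v1, ··d··> v0
  v1 = d.(rec X. 0 + 0 + d.X + c.d.X) has moves ··d··> v0
Coarsest stable partition (strong bisimilarity classes):
  B0 = {u0}
  B1 = {u1}
  B2 = {v0}
  B3 = {v1}
u0 ∈ B0, v0 ∈ B2 → different blocks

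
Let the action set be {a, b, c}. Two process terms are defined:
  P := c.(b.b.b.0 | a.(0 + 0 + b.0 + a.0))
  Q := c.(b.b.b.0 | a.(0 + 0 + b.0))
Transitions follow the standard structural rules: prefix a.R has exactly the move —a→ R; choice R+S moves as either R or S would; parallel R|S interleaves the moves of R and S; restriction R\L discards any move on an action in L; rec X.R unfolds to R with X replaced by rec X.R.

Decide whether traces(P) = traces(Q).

NO — witness ⟨caa⟩

Reachable graph of P (13 states):
  s0 = c.(b.b.b.0 | a.(0 + 0 + b.0 + a.0)) :: ··c··> s1
  s1 = b.b.b.0 | a.(0 + 0 + b.0 + a.0) :: ··a··> s2, ··b··> s3
  s2 = b.b.b.0 | (0 + 0 + b.0 + a.0) :: ··a··> s4, ··b··> s4, ··b··> s5
  s3 = b.b.0 | a.(0 + 0 + b.0 + a.0) :: ··a··> s5, ··b··> s6
  s4 = b.b.b.0 | 0 :: ··b··> s7
  s5 = b.b.0 | (0 + 0 + b.0 + a.0) :: ··a··> s7, ··b··> s7, ··b··> s8
  s6 = b.0 | a.(0 + 0 + b.0 + a.0) :: ··a··> s8, ··b··> s9
  s7 = b.b.0 | 0 :: ··b··> s10
  s8 = b.0 | (0 + 0 + b.0 + a.0) :: ··a··> s10, ··b··> s10, ··b··> s11
  s9 = 0 | a.(0 + 0 + b.0 + a.0) :: ··a··> s11
  s10 = b.0 | 0 :: ··b··> s12
  s11 = 0 | (0 + 0 + b.0 + a.0) :: ··a··> s12, ··b··> s12
  s12 = 0 | 0 :: deadlocked
Reachable graph of Q (13 states):
  t0 = c.(b.b.b.0 | a.(0 + 0 + b.0)) :: ··c··> t1
  t1 = b.b.b.0 | a.(0 + 0 + b.0) :: ··a··> t2, ··b··> t3
  t2 = b.b.b.0 | (0 + 0 + b.0) :: ··b··> t4, ··b··> t5
  t3 = b.b.0 | a.(0 + 0 + b.0) :: ··a··> t4, ··b··> t6
  t4 = b.b.0 | (0 + 0 + b.0) :: ··b··> t7, ··b··> t8
  t5 = b.b.b.0 | 0 :: ··b··> t8
  t6 = b.0 | a.(0 + 0 + b.0) :: ··a··> t7, ··b··> t9
  t7 = b.0 | (0 + 0 + b.0) :: ··b··> t10, ··b··> t11
  t8 = b.b.0 | 0 :: ··b··> t11
  t9 = 0 | a.(0 + 0 + b.0) :: ··a··> t10
  t10 = 0 | (0 + 0 + b.0) :: ··b··> t12
  t11 = b.0 | 0 :: ··b··> t12
  t12 = 0 | 0 :: deadlocked
Run σ = ⟨caa⟩ on P: start {s0}
  after c @ step 1: {s1}
  after a @ step 2: {s2}
  after a @ step 3: {s4}
  — P admits the full trace.
Run σ = ⟨caa⟩ on Q: start {t0}
  after c @ step 1: {t1}
  after a @ step 2: {t2}
  after a @ step 3: ∅ (Q stuck)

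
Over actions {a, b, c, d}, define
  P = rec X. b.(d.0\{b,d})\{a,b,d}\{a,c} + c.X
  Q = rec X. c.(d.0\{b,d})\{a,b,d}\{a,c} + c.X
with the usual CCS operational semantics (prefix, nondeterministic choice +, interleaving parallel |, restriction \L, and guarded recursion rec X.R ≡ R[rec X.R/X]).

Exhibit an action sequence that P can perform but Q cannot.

b

LTS(P): 2 reachable states
  u0 = rec X. b.(d.0\{b,d})\{a,b,d}\{a,c} + c.X :: --b--▸ u1, --c--▸ u0
  u1 = (d.0\{b,d})\{a,b,d}\{a,c} :: ·
LTS(Q): 2 reachable states
  v0 = rec X. c.(d.0\{b,d})\{a,b,d}\{a,c} + c.X :: --c--▸ v0, --c--▸ v1
  v1 = (d.0\{b,d})\{a,b,d}\{a,c} :: ·
Executing b from P (initial set {u0}):
  [1] b ⇒ {u1}
  ✓ P
Executing b from Q (initial set {v0}):
  [1] b ⇒ ∅  — Q cannot continue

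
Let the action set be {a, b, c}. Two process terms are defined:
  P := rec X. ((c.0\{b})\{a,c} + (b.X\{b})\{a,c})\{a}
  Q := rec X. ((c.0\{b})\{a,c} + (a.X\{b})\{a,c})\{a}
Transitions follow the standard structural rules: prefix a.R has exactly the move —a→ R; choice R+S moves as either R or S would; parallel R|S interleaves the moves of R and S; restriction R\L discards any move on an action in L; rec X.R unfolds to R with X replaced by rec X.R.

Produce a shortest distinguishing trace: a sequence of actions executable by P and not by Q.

b

LTS(P): 2 reachable states
  s0 = rec X. ((c.0\{b})\{a,c} + (b.X\{b})\{a,c})\{a} ⊢ ··b··> s1
  s1 = (rec X. ((c.0\{b})\{a,c} + (b.X\{b})\{a,c})\{a})\{b}\{a,c}\{a} ⊢ deadlocked
LTS(Q): 1 reachable states
  t0 = rec X. ((c.0\{b})\{a,c} + (a.X\{b})\{a,c})\{a} ⊢ deadlocked
Trace ⟨b⟩ through P, begin at {s0}:
  step 1 (b): {s1}
  — P admits the full trace.
Trace ⟨b⟩ through Q, begin at {t0}:
  step 1 (b): ∅  — Q cannot continue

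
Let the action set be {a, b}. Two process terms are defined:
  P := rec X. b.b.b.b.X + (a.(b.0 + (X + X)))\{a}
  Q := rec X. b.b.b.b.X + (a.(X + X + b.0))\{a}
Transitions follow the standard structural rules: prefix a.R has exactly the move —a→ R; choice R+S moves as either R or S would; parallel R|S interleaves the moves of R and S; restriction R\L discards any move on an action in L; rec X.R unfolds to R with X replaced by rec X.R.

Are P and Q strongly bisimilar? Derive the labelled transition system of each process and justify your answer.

bisimilar

Reachable graph of P (4 states):
  u0 = rec X. b.b.b.b.X + (a.(b.0 + (X + X)))\{a} | -b-> u1
  u1 = b.b.b.(rec X. b.b.b.b.X + (a.(b.0 + (X + X)))\{a}) | -b-> u2
  u2 = b.b.(rec X. b.b.b.b.X + (a.(b.0 + (X + X)))\{a}) | -b-> u3
  u3 = b.(rec X. b.b.b.b.X + (a.(b.0 + (X + X)))\{a}) | -b-> u0
Reachable graph of Q (4 states):
  v0 = rec X. b.b.b.b.X + (a.(X + X + b.0))\{a} | -b-> v1
  v1 = b.b.b.(rec X. b.b.b.b.X + (a.(X + X + b.0))\{a}) | -b-> v2
  v2 = b.b.(rec X. b.b.b.b.X + (a.(X + X + b.0))\{a}) | -b-> v3
  v3 = b.(rec X. b.b.b.b.X + (a.(X + X + b.0))\{a}) | -b-> v0
Partition-refinement fixed point:
  B0 = {u0, u1, u2, u3, v0, v1, v2, v3}
u0 ∈ B0, v0 ∈ B0 → same block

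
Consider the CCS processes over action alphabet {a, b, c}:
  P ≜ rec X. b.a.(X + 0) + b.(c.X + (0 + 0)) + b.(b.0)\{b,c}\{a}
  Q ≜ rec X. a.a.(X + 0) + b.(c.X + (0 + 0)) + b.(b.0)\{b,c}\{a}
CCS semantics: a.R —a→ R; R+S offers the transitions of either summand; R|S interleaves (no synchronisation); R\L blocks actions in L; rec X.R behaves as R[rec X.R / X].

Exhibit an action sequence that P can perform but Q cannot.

Reachable graph of P (5 states):
  u0 = rec X. b.a.(X + 0) + b.(c.X + (0 + 0)) + b.(b.0)\{b,c}\{a} :: =b=> u1, =b=> u2, =b=> u3
  u1 = (b.0)\{b,c}\{a} :: ∅
  u2 = a.((rec X. b.a.(X + 0) + b.(c.X + (0 + 0)) + b.(b.0)\{b,c}\{a}) + 0) :: =a=> u4
  u3 = c.(rec X. b.a.(X + 0) + b.(c.X + (0 + 0)) + b.(b.0)\{b,c}\{a}) + (0 + 0) :: =c=> u0
  u4 = (rec X. b.a.(X + 0) + b.(c.X + (0 + 0)) + b.(b.0)\{b,c}\{a}) + 0 :: =b=> u1, =b=> u2, =b=> u3
Reachable graph of Q (5 states):
  v0 = rec X. a.a.(X + 0) + b.(c.X + (0 + 0)) + b.(b.0)\{b,c}\{a} :: =a=> v1, =b=> v2, =b=> v3
  v1 = a.((rec X. a.a.(X + 0) + b.(c.X + (0 + 0)) + b.(b.0)\{b,c}\{a}) + 0) :: =a=> v4
  v2 = (b.0)\{b,c}\{a} :: ∅
  v3 = c.(rec X. a.a.(X + 0) + b.(c.X + (0 + 0)) + b.(b.0)\{b,c}\{a}) + (0 + 0) :: =c=> v0
  v4 = (rec X. a.a.(X + 0) + b.(c.X + (0 + 0)) + b.(b.0)\{b,c}\{a}) + 0 :: =a=> v1, =b=> v2, =b=> v3
Executing ba from P (initial set {u0}):
  after b @ step 1: {u1, u2, u3}
  after a @ step 2: {u4}
  — P admits the full trace.
Executing ba from Q (initial set {v0}):
  after b @ step 1: {v2, v3}
  after a @ step 2: ∅ (Q stuck)

ba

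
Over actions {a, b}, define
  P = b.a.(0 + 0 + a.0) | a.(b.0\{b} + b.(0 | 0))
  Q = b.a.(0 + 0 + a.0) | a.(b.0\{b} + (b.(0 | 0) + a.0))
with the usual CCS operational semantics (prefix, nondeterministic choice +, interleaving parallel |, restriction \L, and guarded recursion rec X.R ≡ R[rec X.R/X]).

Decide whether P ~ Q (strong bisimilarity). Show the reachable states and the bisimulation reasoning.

Reachable graph of P (16 states):
  u0 = b.a.(0 + 0 + a.0) | a.(b.0\{b} + b.(0 | 0)) → -a-> u1, -b-> u2
  u1 = b.a.(0 + 0 + a.0) | (b.0\{b} + b.(0 | 0)) → -b-> u3, -b-> u4, -b-> u5
  u2 = a.(0 + 0 + a.0) | a.(b.0\{b} + b.(0 | 0)) → -a-> u3, -a-> u6
  u3 = a.(0 + 0 + a.0) | (b.0\{b} + b.(0 | 0)) → -a-> u7, -b-> u8, -b-> u9
  u4 = b.a.(0 + 0 + a.0) | (0 | 0) → -b-> u8
  u5 = b.a.(0 + 0 + a.0) | 0\{b} → -b-> u9
  u6 = (0 + 0 + a.0) | a.(b.0\{b} + b.(0 | 0)) → -a-> u10, -a-> u7
  u7 = (0 + 0 + a.0) | (b.0\{b} + b.(0 | 0)) → -a-> u11, -b-> u12, -b-> u13
  u8 = a.(0 + 0 + a.0) | (0 | 0) → -a-> u12
  u9 = a.(0 + 0 + a.0) | 0\{b} → -a-> u13
  u10 = 0 | a.(b.0\{b} + b.(0 | 0)) → -a-> u11
  u11 = 0 | (b.0\{b} + b.(0 | 0)) → -b-> u14, -b-> u15
  u12 = (0 + 0 + a.0) | (0 | 0) → -a-> u14
  u13 = (0 + 0 + a.0) | 0\{b} → -a-> u15
  u14 = 0 | (0 | 0) → ∅
  u15 = 0 | 0\{b} → ∅
Reachable graph of Q (20 states):
  v0 = b.a.(0 + 0 + a.0) | a.(b.0\{b} + (b.(0 | 0) + a.0)) → -a-> v1, -b-> v2
  v1 = b.a.(0 + 0 + a.0) | (b.0\{b} + (b.(0 | 0) + a.0)) → -a-> v3, -b-> v4, -b-> v5, -b-> v6
  v2 = a.(0 + 0 + a.0) | a.(b.0\{b} + (b.(0 | 0) + a.0)) → -a-> v4, -a-> v7
  v3 = b.a.(0 + 0 + a.0) | 0 → -b-> v8
  v4 = a.(0 + 0 + a.0) | (b.0\{b} + (b.(0 | 0) + a.0)) → -a-> v8, -a-> v9, -b-> v10, -b-> v11
  v5 = b.a.(0 + 0 + a.0) | (0 | 0) → -b-> v10
  v6 = b.a.(0 + 0 + a.0) | 0\{b} → -b-> v11
  v7 = (0 + 0 + a.0) | a.(b.0\{b} + (b.(0 | 0) + a.0)) → -a-> v12, -a-> v9
  v8 = a.(0 + 0 + a.0) | 0 → -a-> v13
  v9 = (0 + 0 + a.0) | (b.0\{b} + (b.(0 | 0) + a.0)) → -a-> v13, -a-> v14, -b-> v15, -b-> v16
  v10 = a.(0 + 0 + a.0) | (0 | 0) → -a-> v15
  v11 = a.(0 + 0 + a.0) | 0\{b} → -a-> v16
  v12 = 0 | a.(b.0\{b} + (b.(0 | 0) + a.0)) → -a-> v14
  v13 = (0 + 0 + a.0) | 0 → -a-> v17
  v14 = 0 | (b.0\{b} + (b.(0 | 0) + a.0)) → -a-> v17, -b-> v18, -b-> v19
  v15 = (0 + 0 + a.0) | (0 | 0) → -a-> v18
  v16 = (0 + 0 + a.0) | 0\{b} → -a-> v19
  v17 = 0 | 0 → ∅
  v18 = 0 | (0 | 0) → ∅
  v19 = 0 | 0\{b} → ∅
Bisimilarity quotient blocks:
  B0 = {u0}
  B1 = {u2}
  B2 = {u3}
  B3 = {u7}
  B4 = {u12, u13, v13, v15, v16}
  B5 = {u14, u15, v17, v18, v19}
  B6 = {u11}
  B7 = {u8, u9, v10, v11, v8}
  B8 = {u6}
  B9 = {u10}
  B10 = {u1}
  B11 = {u4, u5, v3, v5, v6}
  B12 = {v0}
  B13 = {v1}
  B14 = {v4}
  B15 = {v9}
  B16 = {v14}
  B17 = {v2}
  B18 = {v7}
  B19 = {v12}
u0 ∈ B0, v0 ∈ B12 → different blocks

P ≁ Q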